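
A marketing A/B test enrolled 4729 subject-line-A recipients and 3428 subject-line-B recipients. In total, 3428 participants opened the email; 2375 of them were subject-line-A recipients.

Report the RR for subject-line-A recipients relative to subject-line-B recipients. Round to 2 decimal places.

subject-line-A recipients without the outcome: 4729 − 2375 = 2354
subject-line-B recipients with the outcome: 3428 − 2375 = 1053
subject-line-B recipients without the outcome: 3428 − 1053 = 2375
risk, subject-line-A recipients = 2375/4729 = 0.5022
risk, subject-line-B recipients = 1053/3428 = 0.3072
RR = 0.5022 / 0.3072 = 1.63

RR: 1.63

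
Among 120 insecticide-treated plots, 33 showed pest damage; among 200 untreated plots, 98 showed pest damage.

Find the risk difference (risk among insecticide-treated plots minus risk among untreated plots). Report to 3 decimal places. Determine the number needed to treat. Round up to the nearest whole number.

RD = -0.215; NNT = 5

risk, insecticide-treated plots = 33/120 = 0.2750
risk, untreated plots = 98/200 = 0.4900
risk difference = 0.2750 − 0.4900 = -0.215
absolute risk difference = 0.215000
1 / 0.215000 = 4.651 → round up → 5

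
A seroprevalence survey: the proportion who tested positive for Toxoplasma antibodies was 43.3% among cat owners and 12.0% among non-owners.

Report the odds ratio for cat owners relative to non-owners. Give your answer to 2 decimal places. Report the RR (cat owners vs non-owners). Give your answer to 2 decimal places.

odds, cat owners = 0.4330/0.5670 = 0.7637
odds, non-owners = 0.1200/0.8800 = 0.1364
OR = 0.7637 / 0.1364 = 5.60
RR = 0.4330 / 0.1200 = 3.61

OR = 5.60; RR = 3.61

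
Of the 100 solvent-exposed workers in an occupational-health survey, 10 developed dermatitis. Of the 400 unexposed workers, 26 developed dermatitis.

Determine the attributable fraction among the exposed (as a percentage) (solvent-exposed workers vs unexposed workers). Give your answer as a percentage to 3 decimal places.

AR% ≈ 35.000%

risk, solvent-exposed workers = 10/100 = 0.1000
risk, unexposed workers = 26/400 = 0.0650
AR% = (0.1000 − 0.0650) / 0.1000 = 0.3500 → 35.000%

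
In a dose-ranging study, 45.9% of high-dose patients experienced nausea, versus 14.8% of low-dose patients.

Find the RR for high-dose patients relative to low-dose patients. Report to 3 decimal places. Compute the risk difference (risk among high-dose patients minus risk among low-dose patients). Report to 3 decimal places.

RR = 3.101; RD = 0.311

RR = 0.4590 / 0.1480 = 3.101
risk difference = 0.4590 − 0.1480 = 0.311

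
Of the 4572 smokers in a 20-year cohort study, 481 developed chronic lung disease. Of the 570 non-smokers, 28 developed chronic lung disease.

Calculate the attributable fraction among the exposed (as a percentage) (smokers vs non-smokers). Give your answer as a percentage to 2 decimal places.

AR%: 53.31%

risk, smokers = 481/4572 = 0.10521
risk, non-smokers = 28/570 = 0.04912
AR% = (0.10521 − 0.04912) / 0.10521 = 0.5331 → 53.31%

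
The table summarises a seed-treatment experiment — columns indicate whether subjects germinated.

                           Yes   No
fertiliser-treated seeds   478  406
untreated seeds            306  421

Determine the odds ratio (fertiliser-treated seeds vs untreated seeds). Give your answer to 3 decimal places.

odds, fertiliser-treated seeds = 478/406 = 1.1773
odds, untreated seeds = 306/421 = 0.7268
OR = 1.1773 / 0.7268 = 1.620

OR = 1.620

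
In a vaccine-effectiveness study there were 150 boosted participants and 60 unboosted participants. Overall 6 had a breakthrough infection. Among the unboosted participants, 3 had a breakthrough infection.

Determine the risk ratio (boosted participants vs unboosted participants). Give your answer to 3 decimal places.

0.400

boosted participants with the outcome: 6 − 3 = 3
boosted participants without the outcome: 150 − 3 = 147
unboosted participants without the outcome: 60 − 3 = 57
risk, boosted participants = 3/150 = 0.02000
risk, unboosted participants = 3/60 = 0.05000
RR = 0.02000 / 0.05000 = 0.400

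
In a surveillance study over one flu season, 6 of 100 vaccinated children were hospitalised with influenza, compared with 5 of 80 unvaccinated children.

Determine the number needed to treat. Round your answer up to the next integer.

risk, vaccinated children = 6/100 = 0.060000
risk, unvaccinated children = 5/80 = 0.062500
absolute risk difference = 0.002500
1 / 0.002500 = 400.000 → round up → 400

400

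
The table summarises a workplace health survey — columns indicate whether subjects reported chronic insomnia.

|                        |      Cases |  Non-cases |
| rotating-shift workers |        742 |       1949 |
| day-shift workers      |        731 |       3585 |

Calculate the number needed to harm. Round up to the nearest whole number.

10

risk, rotating-shift workers = 742/2691 = 0.275734
risk, day-shift workers = 731/4316 = 0.169370
absolute risk difference = 0.106364
1 / 0.106364 = 9.402 → round up → 10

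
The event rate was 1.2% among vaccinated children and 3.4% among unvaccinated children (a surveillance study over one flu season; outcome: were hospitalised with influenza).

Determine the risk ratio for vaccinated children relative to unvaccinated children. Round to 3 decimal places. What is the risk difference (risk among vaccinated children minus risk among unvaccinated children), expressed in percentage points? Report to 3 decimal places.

RR = 0.01200 / 0.03400 = 0.353
risk difference = 0.01200 − 0.03400 = -0.02200 → -2.200 percentage points

RR = 0.353; RD = -2.200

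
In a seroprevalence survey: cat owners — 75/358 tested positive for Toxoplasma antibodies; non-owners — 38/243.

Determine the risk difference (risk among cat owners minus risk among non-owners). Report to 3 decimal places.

RD ≈ 0.053

risk, cat owners = 75/358 = 0.2095
risk, non-owners = 38/243 = 0.1564
risk difference = 0.2095 − 0.1564 = 0.053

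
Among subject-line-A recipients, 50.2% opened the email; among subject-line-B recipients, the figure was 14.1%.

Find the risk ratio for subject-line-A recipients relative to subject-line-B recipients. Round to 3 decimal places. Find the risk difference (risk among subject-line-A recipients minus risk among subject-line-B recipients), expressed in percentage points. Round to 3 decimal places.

RR = 3.560; RD = 36.100

RR = 0.5020 / 0.1410 = 3.560
risk difference = 0.5020 − 0.1410 = 0.3610 → 36.100 percentage points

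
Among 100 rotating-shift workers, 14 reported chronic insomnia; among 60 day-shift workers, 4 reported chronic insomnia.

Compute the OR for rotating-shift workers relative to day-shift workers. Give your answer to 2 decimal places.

OR = (14 × 56) / (86 × 4) = 784/344 ≈ 2.28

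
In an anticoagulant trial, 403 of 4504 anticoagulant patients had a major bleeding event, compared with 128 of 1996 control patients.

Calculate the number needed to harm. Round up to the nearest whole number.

40

risk, anticoagulant patients = 403/4504 = 0.089476
risk, control patients = 128/1996 = 0.064128
absolute risk difference = 0.025348
1 / 0.025348 = 39.451 → round up → 40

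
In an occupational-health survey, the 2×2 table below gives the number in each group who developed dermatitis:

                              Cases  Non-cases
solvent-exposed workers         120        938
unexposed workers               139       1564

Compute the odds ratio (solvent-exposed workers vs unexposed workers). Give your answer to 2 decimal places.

OR = (120 × 1564) / (938 × 139) = 187680/130382 ≈ 1.44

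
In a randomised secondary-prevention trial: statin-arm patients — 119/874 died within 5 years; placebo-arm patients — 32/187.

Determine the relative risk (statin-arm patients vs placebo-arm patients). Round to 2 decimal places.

risk, statin-arm patients = 119/874 = 0.1362
risk, placebo-arm patients = 32/187 = 0.1711
RR = 0.1362 / 0.1711 = 0.80

RR: 0.80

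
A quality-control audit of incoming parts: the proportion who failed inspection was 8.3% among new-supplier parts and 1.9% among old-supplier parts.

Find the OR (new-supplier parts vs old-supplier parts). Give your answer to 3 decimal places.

4.673

odds, new-supplier parts = 0.08300/0.91700 = 0.09051
odds, old-supplier parts = 0.01900/0.98100 = 0.01937
OR = 0.09051 / 0.01937 = 4.673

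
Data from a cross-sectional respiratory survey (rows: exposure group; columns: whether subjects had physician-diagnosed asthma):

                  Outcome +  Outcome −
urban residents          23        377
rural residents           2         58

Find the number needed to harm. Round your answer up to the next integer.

NNH ≈ 42

risk, urban residents = 23/400 = 0.057500
risk, rural residents = 2/60 = 0.033333
absolute risk difference = 0.024167
1 / 0.024167 = 41.379 → round up → 42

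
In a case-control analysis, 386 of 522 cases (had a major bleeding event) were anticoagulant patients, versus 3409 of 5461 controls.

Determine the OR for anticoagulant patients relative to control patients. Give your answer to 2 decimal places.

OR = (386 × 2052) / (3409 × 136) = 792072/463624 ≈ 1.71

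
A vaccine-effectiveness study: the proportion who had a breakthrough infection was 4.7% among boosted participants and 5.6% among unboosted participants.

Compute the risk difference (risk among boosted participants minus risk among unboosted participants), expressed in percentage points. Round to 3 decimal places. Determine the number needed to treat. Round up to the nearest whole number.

RD = -0.900; NNT = 112

risk difference = 0.04700 − 0.05600 = -0.00900 → -0.900 percentage points
absolute risk difference = 0.009000
1 / 0.009000 = 111.111 → round up → 112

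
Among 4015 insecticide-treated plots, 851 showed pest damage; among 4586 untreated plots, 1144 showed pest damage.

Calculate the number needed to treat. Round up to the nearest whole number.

27

risk, insecticide-treated plots = 851/4015 = 0.211955
risk, untreated plots = 1144/4586 = 0.249455
absolute risk difference = 0.037500
1 / 0.037500 = 26.667 → round up → 27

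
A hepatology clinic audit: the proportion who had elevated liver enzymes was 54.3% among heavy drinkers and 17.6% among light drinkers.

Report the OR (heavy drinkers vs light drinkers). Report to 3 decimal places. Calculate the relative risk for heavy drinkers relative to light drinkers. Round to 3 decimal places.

odds, heavy drinkers = 0.5430/0.4570 = 1.1882
odds, light drinkers = 0.1760/0.8240 = 0.2136
OR = 1.1882 / 0.2136 = 5.563
RR = 0.5430 / 0.1760 = 3.085

OR = 5.563; RR = 3.085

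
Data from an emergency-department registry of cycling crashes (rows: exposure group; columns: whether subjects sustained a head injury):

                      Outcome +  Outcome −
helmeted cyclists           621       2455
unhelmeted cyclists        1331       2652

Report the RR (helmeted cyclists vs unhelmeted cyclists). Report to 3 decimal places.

risk, helmeted cyclists = 621/3076 = 0.2019
risk, unhelmeted cyclists = 1331/3983 = 0.3342
RR = 0.2019 / 0.3342 = 0.604

RR = 0.604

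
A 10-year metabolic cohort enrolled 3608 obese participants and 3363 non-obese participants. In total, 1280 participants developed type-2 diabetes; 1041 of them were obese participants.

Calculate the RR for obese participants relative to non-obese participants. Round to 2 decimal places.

RR ≈ 4.06

obese participants without the outcome: 3608 − 1041 = 2567
non-obese participants with the outcome: 1280 − 1041 = 239
non-obese participants without the outcome: 3363 − 239 = 3124
risk, obese participants = 1041/3608 = 0.2885
risk, non-obese participants = 239/3363 = 0.0711
RR = 0.2885 / 0.0711 = 4.06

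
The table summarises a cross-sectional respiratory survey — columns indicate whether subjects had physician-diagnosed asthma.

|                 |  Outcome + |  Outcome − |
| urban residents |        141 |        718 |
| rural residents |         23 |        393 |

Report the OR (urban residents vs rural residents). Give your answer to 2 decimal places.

odds, urban residents = 141/718 = 0.1964
odds, rural residents = 23/393 = 0.0585
OR = 0.1964 / 0.0585 = 3.36

OR = 3.36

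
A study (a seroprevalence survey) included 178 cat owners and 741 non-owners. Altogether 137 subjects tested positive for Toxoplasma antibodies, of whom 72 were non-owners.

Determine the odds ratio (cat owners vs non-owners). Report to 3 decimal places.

5.345

cat owners with the outcome: 137 − 72 = 65
cat owners without the outcome: 178 − 65 = 113
non-owners without the outcome: 741 − 72 = 669
OR = (65 × 669) / (113 × 72) = 43485/8136 ≈ 5.345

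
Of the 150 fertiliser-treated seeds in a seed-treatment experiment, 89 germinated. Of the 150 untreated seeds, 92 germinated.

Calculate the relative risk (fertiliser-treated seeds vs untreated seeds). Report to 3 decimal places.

risk, fertiliser-treated seeds = 89/150 = 0.5933
risk, untreated seeds = 92/150 = 0.6133
RR = 0.5933 / 0.6133 = 0.967

RR: 0.967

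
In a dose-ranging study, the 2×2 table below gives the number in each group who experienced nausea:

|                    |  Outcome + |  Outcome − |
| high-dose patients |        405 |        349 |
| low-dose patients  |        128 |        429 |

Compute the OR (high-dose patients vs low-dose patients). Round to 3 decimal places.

OR = (405 × 429) / (349 × 128) = 173745/44672 ≈ 3.889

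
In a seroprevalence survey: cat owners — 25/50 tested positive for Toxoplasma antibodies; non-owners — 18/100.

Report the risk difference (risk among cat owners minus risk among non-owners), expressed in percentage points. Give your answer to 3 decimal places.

RD ≈ 32.000

risk, cat owners = 25/50 = 0.5000
risk, non-owners = 18/100 = 0.1800
risk difference = 0.5000 − 0.1800 = 0.3200 → 32.000 percentage points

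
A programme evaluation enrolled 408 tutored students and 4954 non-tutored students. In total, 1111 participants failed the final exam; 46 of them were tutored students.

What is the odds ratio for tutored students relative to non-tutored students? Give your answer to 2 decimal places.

0.46

tutored students without the outcome: 408 − 46 = 362
non-tutored students with the outcome: 1111 − 46 = 1065
non-tutored students without the outcome: 4954 − 1065 = 3889
odds, tutored students = 46/362 = 0.1271
odds, non-tutored students = 1065/3889 = 0.2738
OR = 0.1271 / 0.2738 = 0.46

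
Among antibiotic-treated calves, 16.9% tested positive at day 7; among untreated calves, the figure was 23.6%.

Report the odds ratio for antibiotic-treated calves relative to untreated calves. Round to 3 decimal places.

OR = 0.658

odds, antibiotic-treated calves = 0.1690/0.8310 = 0.2034
odds, untreated calves = 0.2360/0.7640 = 0.3089
OR = 0.2034 / 0.3089 = 0.658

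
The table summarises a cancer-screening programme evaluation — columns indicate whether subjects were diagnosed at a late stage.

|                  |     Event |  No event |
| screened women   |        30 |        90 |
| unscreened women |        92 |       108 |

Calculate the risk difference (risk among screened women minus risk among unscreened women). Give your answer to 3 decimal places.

RD = -0.210

risk, screened women = 30/120 = 0.2500
risk, unscreened women = 92/200 = 0.4600
risk difference = 0.2500 − 0.4600 = -0.210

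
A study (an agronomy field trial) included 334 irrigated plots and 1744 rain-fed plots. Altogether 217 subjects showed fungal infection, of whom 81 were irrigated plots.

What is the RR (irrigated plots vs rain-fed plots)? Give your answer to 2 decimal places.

RR ≈ 3.11

irrigated plots without the outcome: 334 − 81 = 253
rain-fed plots with the outcome: 217 − 81 = 136
rain-fed plots without the outcome: 1744 − 136 = 1608
risk, irrigated plots = 81/334 = 0.2425
risk, rain-fed plots = 136/1744 = 0.0780
RR = 0.2425 / 0.0780 = 3.11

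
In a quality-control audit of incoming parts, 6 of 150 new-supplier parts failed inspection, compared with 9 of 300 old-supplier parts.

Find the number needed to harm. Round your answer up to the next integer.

risk, new-supplier parts = 6/150 = 0.040000
risk, old-supplier parts = 9/300 = 0.030000
absolute risk difference = 0.010000
1 / 0.010000 = 100.000 → round up → 100

100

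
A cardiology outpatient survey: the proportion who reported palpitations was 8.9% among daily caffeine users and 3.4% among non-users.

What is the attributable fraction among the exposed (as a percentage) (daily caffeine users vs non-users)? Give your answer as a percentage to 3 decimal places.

AR% = (0.08900 − 0.03400) / 0.08900 = 0.6180 → 61.798%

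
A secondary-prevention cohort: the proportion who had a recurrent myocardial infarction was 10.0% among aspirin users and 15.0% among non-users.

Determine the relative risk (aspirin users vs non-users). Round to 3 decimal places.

RR = 0.1000 / 0.1500 = 0.667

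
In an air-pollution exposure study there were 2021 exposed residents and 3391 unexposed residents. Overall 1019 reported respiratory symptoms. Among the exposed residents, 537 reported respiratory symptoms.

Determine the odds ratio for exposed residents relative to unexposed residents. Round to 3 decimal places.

exposed residents without the outcome: 2021 − 537 = 1484
unexposed residents with the outcome: 1019 − 537 = 482
unexposed residents without the outcome: 3391 − 482 = 2909
odds, exposed residents = 537/1484 = 0.3619
odds, unexposed residents = 482/2909 = 0.1657
OR = 0.3619 / 0.1657 = 2.184

2.184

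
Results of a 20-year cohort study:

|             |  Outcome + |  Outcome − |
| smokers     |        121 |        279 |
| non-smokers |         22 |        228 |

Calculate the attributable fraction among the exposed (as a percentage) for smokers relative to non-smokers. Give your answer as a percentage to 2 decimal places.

70.91%

risk, smokers = 121/400 = 0.3025
risk, non-smokers = 22/250 = 0.0880
AR% = (0.3025 − 0.0880) / 0.3025 = 0.7091 → 70.91%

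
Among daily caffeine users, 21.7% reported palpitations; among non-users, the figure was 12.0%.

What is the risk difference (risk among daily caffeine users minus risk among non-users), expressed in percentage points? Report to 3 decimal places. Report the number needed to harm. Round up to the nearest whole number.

risk difference = 0.2170 − 0.1200 = 0.0970 → 9.700 percentage points
absolute risk difference = 0.097000
1 / 0.097000 = 10.309 → round up → 11

RD = 9.700; NNH = 11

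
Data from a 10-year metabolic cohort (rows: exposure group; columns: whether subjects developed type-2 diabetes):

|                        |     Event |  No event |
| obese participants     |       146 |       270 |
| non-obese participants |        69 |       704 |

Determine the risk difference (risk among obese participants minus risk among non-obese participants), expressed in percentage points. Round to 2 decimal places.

risk, obese participants = 146/416 = 0.3510
risk, non-obese participants = 69/773 = 0.0893
risk difference = 0.3510 − 0.0893 = 0.2617 → 26.17 percentage points

26.17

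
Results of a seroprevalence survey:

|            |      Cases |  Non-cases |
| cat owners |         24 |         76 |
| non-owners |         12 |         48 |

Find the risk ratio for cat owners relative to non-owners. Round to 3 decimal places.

risk, cat owners = 24/100 = 0.2400
risk, non-owners = 12/60 = 0.2000
RR = 0.2400 / 0.2000 = 1.200

RR = 1.200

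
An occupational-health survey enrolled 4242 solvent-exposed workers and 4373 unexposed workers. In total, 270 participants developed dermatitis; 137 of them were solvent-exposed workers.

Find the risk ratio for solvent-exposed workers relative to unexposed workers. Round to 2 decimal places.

solvent-exposed workers without the outcome: 4242 − 137 = 4105
unexposed workers with the outcome: 270 − 137 = 133
unexposed workers without the outcome: 4373 − 133 = 4240
risk, solvent-exposed workers = 137/4242 = 0.03230
risk, unexposed workers = 133/4373 = 0.03041
RR = 0.03230 / 0.03041 = 1.06

1.06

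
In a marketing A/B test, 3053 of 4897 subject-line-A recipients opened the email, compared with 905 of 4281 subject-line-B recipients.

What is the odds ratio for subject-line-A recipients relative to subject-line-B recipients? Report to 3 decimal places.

OR = (3053 × 3376) / (1844 × 905) = 10306928/1668820 ≈ 6.176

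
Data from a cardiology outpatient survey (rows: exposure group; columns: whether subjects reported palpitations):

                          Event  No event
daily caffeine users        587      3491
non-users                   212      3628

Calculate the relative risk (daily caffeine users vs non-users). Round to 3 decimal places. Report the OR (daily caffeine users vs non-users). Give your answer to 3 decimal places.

risk, daily caffeine users = 587/4078 = 0.1439
risk, non-users = 212/3840 = 0.0552
RR = 0.1439 / 0.0552 = 2.607
odds, daily caffeine users = 587/3491 = 0.1681
odds, non-users = 212/3628 = 0.0584
OR = 0.1681 / 0.0584 = 2.878

RR = 2.607; OR = 2.878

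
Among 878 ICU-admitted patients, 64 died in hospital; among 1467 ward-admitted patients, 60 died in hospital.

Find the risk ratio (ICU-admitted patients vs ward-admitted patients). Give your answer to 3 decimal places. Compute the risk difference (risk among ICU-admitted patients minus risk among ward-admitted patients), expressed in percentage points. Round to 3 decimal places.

risk, ICU-admitted patients = 64/878 = 0.07289
risk, ward-admitted patients = 60/1467 = 0.04090
RR = 0.07289 / 0.04090 = 1.782
risk difference = 0.07289 − 0.04090 = 0.03199 → 3.199 percentage points

RR = 1.782; RD = 3.199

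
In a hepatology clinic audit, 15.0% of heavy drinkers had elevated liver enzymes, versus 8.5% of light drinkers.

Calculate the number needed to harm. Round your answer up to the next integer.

absolute risk difference = 0.065000
1 / 0.065000 = 15.385 → round up → 16

NNH ≈ 16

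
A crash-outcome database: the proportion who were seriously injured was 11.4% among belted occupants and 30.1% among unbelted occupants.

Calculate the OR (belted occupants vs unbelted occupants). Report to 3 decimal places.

odds, belted occupants = 0.1140/0.8860 = 0.1287
odds, unbelted occupants = 0.3010/0.6990 = 0.4306
OR = 0.1287 / 0.4306 = 0.299

OR: 0.299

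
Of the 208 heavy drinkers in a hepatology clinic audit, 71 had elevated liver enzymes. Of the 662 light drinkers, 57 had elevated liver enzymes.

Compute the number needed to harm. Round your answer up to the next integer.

4

risk, heavy drinkers = 71/208 = 0.341346
risk, light drinkers = 57/662 = 0.086103
absolute risk difference = 0.255243
1 / 0.255243 = 3.918 → round up → 4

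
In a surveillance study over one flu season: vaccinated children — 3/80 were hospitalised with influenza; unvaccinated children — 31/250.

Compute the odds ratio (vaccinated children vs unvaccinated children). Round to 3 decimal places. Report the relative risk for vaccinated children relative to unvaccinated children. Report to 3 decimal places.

OR = (3 × 219) / (77 × 31) = 657/2387 ≈ 0.275
risk, vaccinated children = 3/80 = 0.03750
risk, unvaccinated children = 31/250 = 0.12400
RR = 0.03750 / 0.12400 = 0.302

OR = 0.275; RR = 0.302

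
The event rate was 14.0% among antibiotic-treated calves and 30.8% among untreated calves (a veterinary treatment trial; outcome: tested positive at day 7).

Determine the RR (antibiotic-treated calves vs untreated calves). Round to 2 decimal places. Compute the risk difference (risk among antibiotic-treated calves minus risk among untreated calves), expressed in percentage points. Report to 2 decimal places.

RR = 0.1400 / 0.3080 = 0.45
risk difference = 0.1400 − 0.3080 = -0.1680 → -16.80 percentage points

RR = 0.45; RD = -16.80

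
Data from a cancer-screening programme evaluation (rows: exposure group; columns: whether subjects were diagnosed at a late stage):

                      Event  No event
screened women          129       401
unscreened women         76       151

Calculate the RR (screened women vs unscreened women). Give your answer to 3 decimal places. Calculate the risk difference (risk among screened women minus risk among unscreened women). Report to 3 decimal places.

risk, screened women = 129/530 = 0.2434
risk, unscreened women = 76/227 = 0.3348
RR = 0.2434 / 0.3348 = 0.727
risk difference = 0.2434 − 0.3348 = -0.091

RR = 0.727; RD = -0.091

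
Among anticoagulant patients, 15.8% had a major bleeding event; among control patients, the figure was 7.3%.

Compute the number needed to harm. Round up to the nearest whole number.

absolute risk difference = 0.085000
1 / 0.085000 = 11.765 → round up → 12

NNH: 12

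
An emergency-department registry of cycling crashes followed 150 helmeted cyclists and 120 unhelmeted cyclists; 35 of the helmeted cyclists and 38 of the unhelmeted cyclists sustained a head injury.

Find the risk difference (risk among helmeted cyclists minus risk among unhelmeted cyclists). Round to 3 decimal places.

-0.083

risk, helmeted cyclists = 35/150 = 0.2333
risk, unhelmeted cyclists = 38/120 = 0.3167
risk difference = 0.2333 − 0.3167 = -0.083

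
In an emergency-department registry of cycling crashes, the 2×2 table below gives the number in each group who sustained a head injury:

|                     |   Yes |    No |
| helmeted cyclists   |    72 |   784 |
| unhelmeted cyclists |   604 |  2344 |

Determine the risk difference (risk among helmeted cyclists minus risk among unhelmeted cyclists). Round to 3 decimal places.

risk, helmeted cyclists = 72/856 = 0.0841
risk, unhelmeted cyclists = 604/2948 = 0.2049
risk difference = 0.0841 − 0.2049 = -0.121

-0.121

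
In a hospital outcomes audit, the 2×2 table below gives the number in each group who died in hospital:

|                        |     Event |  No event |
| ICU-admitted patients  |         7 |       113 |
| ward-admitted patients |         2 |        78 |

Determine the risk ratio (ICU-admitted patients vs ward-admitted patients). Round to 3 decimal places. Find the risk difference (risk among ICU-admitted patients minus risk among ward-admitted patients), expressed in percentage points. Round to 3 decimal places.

risk, ICU-admitted patients = 7/120 = 0.05833
risk, ward-admitted patients = 2/80 = 0.02500
RR = 0.05833 / 0.02500 = 2.333
risk difference = 0.05833 − 0.02500 = 0.03333 → 3.333 percentage points

RR = 2.333; RD = 3.333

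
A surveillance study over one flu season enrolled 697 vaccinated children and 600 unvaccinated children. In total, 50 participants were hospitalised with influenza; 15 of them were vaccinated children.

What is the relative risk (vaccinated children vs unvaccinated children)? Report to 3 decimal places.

RR: 0.369

vaccinated children without the outcome: 697 − 15 = 682
unvaccinated children with the outcome: 50 − 15 = 35
unvaccinated children without the outcome: 600 − 35 = 565
risk, vaccinated children = 15/697 = 0.02152
risk, unvaccinated children = 35/600 = 0.05833
RR = 0.02152 / 0.05833 = 0.369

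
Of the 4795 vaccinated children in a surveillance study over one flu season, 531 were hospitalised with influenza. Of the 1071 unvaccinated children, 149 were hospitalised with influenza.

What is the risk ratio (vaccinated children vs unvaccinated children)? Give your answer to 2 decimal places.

risk, vaccinated children = 531/4795 = 0.1107
risk, unvaccinated children = 149/1071 = 0.1391
RR = 0.1107 / 0.1391 = 0.80

0.80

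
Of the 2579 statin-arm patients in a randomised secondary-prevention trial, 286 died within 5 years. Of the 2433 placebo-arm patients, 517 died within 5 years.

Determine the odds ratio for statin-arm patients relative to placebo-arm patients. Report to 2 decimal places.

0.46

odds, statin-arm patients = 286/2293 = 0.1247
odds, placebo-arm patients = 517/1916 = 0.2698
OR = 0.1247 / 0.2698 = 0.46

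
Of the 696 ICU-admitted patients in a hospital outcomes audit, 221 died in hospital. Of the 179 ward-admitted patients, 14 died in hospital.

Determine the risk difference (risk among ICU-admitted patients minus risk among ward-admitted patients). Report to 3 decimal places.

risk, ICU-admitted patients = 221/696 = 0.3175
risk, ward-admitted patients = 14/179 = 0.0782
risk difference = 0.3175 − 0.0782 = 0.239

RD ≈ 0.239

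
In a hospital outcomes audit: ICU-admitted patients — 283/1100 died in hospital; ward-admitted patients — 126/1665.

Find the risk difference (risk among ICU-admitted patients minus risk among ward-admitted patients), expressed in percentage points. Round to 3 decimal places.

risk, ICU-admitted patients = 283/1100 = 0.2573
risk, ward-admitted patients = 126/1665 = 0.0757
risk difference = 0.2573 − 0.0757 = 0.1816 → 18.160 percentage points

RD = 18.160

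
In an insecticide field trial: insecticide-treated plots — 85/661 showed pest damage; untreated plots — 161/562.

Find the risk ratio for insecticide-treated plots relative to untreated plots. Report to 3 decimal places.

risk, insecticide-treated plots = 85/661 = 0.1286
risk, untreated plots = 161/562 = 0.2865
RR = 0.1286 / 0.2865 = 0.449

RR: 0.449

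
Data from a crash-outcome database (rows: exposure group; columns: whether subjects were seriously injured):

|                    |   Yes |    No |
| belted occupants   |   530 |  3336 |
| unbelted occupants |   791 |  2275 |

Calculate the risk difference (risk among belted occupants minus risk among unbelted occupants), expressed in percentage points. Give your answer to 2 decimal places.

risk, belted occupants = 530/3866 = 0.1371
risk, unbelted occupants = 791/3066 = 0.2580
risk difference = 0.1371 − 0.2580 = -0.1209 → -12.09 percentage points

RD: -12.09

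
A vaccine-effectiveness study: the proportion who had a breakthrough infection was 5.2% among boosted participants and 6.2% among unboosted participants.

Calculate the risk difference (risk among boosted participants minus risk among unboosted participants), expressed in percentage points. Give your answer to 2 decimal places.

-1.00

risk difference = 0.0520 − 0.0620 = -0.0100 → -1.00 percentage points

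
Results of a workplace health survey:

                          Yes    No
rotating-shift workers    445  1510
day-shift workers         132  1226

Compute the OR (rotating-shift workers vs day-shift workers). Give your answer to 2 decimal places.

OR = (445 × 1226) / (1510 × 132) = 545570/199320 ≈ 2.74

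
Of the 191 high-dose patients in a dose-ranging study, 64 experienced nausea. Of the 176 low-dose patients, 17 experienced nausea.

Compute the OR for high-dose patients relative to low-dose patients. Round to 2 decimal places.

OR = (64 × 159) / (127 × 17) = 10176/2159 ≈ 4.71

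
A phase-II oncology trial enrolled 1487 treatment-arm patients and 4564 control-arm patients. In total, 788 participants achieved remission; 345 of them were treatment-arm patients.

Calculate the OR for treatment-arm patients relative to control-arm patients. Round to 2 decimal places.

OR ≈ 2.81

treatment-arm patients without the outcome: 1487 − 345 = 1142
control-arm patients with the outcome: 788 − 345 = 443
control-arm patients without the outcome: 4564 − 443 = 4121
odds, treatment-arm patients = 345/1142 = 0.3021
odds, control-arm patients = 443/4121 = 0.1075
OR = 0.3021 / 0.1075 = 2.81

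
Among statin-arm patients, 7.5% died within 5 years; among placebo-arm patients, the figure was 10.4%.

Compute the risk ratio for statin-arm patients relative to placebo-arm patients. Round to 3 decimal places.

RR = 0.0750 / 0.1040 = 0.721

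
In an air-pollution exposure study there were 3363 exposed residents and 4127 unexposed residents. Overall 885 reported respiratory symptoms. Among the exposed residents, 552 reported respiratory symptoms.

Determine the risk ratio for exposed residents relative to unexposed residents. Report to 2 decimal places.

exposed residents without the outcome: 3363 − 552 = 2811
unexposed residents with the outcome: 885 − 552 = 333
unexposed residents without the outcome: 4127 − 333 = 3794
risk, exposed residents = 552/3363 = 0.1641
risk, unexposed residents = 333/4127 = 0.0807
RR = 0.1641 / 0.0807 = 2.03

RR = 2.03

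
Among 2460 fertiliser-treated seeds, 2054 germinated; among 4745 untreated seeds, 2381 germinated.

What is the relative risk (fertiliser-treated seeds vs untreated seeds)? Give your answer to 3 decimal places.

risk, fertiliser-treated seeds = 2054/2460 = 0.8350
risk, untreated seeds = 2381/4745 = 0.5018
RR = 0.8350 / 0.5018 = 1.664

1.664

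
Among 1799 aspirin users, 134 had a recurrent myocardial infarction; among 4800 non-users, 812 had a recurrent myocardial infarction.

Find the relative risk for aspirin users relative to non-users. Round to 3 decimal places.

risk, aspirin users = 134/1799 = 0.0745
risk, non-users = 812/4800 = 0.1692
RR = 0.0745 / 0.1692 = 0.440

RR: 0.440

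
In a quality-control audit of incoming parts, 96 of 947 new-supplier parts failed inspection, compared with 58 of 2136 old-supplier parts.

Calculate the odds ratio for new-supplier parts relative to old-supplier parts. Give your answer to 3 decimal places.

odds, new-supplier parts = 96/851 = 0.11281
odds, old-supplier parts = 58/2078 = 0.02791
OR = 0.11281 / 0.02791 = 4.042

OR: 4.042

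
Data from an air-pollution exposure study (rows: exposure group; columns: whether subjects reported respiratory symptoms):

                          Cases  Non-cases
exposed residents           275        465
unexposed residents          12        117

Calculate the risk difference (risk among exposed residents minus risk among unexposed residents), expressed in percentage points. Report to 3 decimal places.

risk, exposed residents = 275/740 = 0.3716
risk, unexposed residents = 12/129 = 0.0930
risk difference = 0.3716 − 0.0930 = 0.2786 → 27.860 percentage points

RD ≈ 27.860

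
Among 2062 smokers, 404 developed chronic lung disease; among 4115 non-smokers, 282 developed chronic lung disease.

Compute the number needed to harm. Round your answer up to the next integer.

NNH = 8

risk, smokers = 404/2062 = 0.195926
risk, non-smokers = 282/4115 = 0.068530
absolute risk difference = 0.127397
1 / 0.127397 = 7.849 → round up → 8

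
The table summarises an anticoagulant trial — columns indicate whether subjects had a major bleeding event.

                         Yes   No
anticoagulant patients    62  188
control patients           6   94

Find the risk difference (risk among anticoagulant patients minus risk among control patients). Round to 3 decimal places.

RD = 0.188

risk, anticoagulant patients = 62/250 = 0.2480
risk, control patients = 6/100 = 0.0600
risk difference = 0.2480 − 0.0600 = 0.188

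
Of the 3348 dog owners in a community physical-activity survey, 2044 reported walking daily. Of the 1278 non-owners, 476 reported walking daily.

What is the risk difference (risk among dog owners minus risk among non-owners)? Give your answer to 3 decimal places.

0.238

risk, dog owners = 2044/3348 = 0.6105
risk, non-owners = 476/1278 = 0.3725
risk difference = 0.6105 − 0.3725 = 0.238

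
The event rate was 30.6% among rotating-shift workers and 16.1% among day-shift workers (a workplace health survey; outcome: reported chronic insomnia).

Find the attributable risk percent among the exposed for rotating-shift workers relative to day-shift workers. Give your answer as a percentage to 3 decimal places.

AR% = (0.3060 − 0.1610) / 0.3060 = 0.4739 → 47.386%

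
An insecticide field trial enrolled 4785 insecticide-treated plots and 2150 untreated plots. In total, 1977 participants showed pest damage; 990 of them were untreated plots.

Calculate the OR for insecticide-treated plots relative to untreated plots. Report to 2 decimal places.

insecticide-treated plots with the outcome: 1977 − 990 = 987
insecticide-treated plots without the outcome: 4785 − 987 = 3798
untreated plots without the outcome: 2150 − 990 = 1160
OR = (987 × 1160) / (3798 × 990) = 1144920/3760020 ≈ 0.30

OR: 0.30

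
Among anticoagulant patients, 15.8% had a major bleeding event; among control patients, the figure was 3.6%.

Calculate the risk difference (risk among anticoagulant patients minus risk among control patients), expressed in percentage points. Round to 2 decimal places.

RD ≈ 12.20

risk difference = 0.15800 − 0.03600 = 0.12200 → 12.20 percentage points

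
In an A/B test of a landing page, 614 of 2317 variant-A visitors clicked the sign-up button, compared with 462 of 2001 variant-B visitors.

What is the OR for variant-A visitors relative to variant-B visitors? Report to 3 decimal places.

1.201

odds, variant-A visitors = 614/1703 = 0.3605
odds, variant-B visitors = 462/1539 = 0.3002
OR = 0.3605 / 0.3002 = 1.201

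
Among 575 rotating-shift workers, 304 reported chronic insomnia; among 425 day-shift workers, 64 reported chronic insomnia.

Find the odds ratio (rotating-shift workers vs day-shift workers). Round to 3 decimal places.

OR = (304 × 361) / (271 × 64) = 109744/17344 ≈ 6.327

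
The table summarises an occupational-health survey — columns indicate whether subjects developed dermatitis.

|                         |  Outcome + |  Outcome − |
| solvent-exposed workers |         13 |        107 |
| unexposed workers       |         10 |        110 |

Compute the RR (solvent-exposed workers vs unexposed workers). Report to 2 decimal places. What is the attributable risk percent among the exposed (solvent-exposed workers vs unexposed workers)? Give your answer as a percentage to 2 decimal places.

RR = 1.30; AR% = 23.08%

risk, solvent-exposed workers = 13/120 = 0.1083
risk, unexposed workers = 10/120 = 0.0833
RR = 0.1083 / 0.0833 = 1.30
AR% = (0.1083 − 0.0833) / 0.1083 = 0.2308 → 23.08%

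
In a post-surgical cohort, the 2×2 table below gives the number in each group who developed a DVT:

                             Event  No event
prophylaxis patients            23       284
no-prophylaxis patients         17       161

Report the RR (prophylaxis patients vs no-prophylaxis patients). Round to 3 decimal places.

risk, prophylaxis patients = 23/307 = 0.0749
risk, no-prophylaxis patients = 17/178 = 0.0955
RR = 0.0749 / 0.0955 = 0.784

RR: 0.784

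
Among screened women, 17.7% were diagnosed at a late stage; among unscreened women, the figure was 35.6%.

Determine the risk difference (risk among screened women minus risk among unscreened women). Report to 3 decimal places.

risk difference = 0.1770 − 0.3560 = -0.179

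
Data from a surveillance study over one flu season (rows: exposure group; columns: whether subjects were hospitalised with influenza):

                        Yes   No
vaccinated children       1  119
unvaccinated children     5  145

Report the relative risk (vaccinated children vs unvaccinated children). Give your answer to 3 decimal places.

risk, vaccinated children = 1/120 = 0.00833
risk, unvaccinated children = 5/150 = 0.03333
RR = 0.00833 / 0.03333 = 0.250

0.250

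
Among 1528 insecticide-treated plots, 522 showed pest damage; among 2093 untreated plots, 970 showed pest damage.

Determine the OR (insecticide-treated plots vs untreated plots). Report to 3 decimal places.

odds, insecticide-treated plots = 522/1006 = 0.5189
odds, untreated plots = 970/1123 = 0.8638
OR = 0.5189 / 0.8638 = 0.601

0.601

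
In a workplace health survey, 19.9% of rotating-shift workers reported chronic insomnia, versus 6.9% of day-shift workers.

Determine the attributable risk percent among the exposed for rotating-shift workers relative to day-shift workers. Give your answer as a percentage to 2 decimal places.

AR% = (0.1990 − 0.0690) / 0.1990 = 0.6533 → 65.33%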